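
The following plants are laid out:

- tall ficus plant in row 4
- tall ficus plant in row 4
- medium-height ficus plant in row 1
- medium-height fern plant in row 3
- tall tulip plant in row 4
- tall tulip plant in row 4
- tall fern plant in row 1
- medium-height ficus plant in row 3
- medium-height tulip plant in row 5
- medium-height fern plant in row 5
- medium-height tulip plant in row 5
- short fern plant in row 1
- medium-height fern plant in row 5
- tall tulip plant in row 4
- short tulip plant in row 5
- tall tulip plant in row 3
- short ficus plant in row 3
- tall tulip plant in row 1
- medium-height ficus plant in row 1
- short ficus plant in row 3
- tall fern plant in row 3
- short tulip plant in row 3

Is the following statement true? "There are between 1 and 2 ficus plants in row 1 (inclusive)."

|ficus plants in row 1| = 2.
The claim requires 1 ≤ 2 ≤ 2, which holds.

True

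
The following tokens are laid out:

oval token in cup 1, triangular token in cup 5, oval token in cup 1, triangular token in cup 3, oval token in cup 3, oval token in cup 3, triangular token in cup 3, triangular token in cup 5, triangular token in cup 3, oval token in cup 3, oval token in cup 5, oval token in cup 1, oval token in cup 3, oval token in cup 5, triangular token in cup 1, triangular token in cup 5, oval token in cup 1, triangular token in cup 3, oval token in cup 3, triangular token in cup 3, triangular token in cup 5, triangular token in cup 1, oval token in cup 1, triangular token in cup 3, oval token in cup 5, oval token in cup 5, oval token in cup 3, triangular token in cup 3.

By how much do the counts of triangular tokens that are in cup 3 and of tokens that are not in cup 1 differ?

14

triangular tokens in cup 3: 7. tokens that are not in cup 1: 21.
|7 − 21| = 21 − 7 = 14.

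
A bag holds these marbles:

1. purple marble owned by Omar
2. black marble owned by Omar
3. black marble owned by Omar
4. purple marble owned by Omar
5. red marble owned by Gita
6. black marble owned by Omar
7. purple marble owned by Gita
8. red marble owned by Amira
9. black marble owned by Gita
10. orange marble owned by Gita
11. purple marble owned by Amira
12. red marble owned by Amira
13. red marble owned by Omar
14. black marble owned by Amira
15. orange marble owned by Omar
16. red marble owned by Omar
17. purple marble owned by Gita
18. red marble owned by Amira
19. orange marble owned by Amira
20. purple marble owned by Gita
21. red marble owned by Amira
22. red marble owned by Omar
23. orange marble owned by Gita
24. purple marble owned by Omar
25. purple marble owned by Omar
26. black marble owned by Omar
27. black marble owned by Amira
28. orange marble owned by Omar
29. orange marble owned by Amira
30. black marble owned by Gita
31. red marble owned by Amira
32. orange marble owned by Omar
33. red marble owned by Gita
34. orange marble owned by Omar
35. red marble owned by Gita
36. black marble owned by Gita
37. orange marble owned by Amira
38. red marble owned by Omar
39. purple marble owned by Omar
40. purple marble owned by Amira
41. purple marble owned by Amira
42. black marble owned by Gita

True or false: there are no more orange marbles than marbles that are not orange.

True

orange marbles: 9.
marbles that are not orange: 33.
The claim requires 9 ≤ 33, which holds.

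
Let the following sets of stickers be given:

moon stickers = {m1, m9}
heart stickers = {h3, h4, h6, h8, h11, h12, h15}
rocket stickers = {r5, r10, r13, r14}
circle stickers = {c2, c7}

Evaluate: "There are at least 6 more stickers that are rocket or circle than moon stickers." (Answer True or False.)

|stickers that are rocket or circle| = 6.
|moon stickers| = 2.
The claim requires 6 − 2 = 4 ≥ 6, which does not hold.

False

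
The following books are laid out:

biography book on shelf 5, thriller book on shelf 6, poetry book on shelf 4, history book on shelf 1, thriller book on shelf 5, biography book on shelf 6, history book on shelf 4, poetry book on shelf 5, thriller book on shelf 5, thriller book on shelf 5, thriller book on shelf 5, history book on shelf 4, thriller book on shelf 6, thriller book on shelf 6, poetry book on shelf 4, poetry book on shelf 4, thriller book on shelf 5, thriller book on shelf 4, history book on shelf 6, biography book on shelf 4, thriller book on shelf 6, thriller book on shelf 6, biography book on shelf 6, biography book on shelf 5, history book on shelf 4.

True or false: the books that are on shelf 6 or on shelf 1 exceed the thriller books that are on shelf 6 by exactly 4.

True

There are 9 books on shelf 6 or on shelf 1.
There are 5 thriller books on shelf 6.
The claim requires 9 − 5 (= 4) to equal 4, which holds.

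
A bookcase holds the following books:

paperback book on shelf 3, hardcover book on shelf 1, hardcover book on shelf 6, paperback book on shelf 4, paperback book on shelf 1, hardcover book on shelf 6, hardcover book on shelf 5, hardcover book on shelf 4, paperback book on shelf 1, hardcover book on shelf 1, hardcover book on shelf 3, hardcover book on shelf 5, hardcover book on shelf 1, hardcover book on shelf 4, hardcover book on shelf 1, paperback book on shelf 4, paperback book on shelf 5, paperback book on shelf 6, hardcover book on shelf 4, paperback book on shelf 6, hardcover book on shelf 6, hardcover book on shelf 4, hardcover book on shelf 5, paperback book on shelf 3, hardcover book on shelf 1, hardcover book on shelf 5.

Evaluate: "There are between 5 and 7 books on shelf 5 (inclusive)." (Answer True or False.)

|books on shelf 5| = 5.
The claim requires 5 ≤ 5 ≤ 7, which holds.

True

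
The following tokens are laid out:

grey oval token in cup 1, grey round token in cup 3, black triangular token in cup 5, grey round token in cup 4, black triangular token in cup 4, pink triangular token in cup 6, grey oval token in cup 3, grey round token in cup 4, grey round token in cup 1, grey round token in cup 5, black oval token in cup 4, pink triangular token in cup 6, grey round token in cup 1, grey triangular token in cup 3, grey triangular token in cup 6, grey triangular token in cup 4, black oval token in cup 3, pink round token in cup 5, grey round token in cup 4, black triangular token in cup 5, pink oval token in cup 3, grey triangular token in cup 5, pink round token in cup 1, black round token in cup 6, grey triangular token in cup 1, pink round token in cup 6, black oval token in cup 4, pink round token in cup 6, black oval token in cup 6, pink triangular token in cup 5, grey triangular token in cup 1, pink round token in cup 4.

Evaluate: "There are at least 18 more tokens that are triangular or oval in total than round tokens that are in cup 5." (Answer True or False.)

There are 19 tokens that are triangular or oval.
There are 2 round tokens in cup 5.
The claim requires 19 − 2 = 17 ≥ 18, which does not hold.

False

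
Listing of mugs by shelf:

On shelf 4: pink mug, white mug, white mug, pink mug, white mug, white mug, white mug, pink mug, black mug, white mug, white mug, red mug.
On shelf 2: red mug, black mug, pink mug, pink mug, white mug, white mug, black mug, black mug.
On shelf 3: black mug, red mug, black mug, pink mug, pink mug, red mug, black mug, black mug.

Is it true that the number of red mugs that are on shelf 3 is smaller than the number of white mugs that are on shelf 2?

False

|red mugs on shelf 3| = 2.
|white mugs on shelf 2| = 2.
The claim requires 2 < 2, which does not hold.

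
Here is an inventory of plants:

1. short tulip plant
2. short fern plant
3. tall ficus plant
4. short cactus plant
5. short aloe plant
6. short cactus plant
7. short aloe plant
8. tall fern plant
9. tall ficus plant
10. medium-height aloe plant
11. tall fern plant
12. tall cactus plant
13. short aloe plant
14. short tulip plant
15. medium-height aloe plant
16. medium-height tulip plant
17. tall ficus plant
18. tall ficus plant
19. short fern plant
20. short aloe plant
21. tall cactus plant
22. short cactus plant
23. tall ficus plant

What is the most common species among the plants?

aloe

Counts by species: aloe 6, cactus 5, ficus 5, fern 4, tulip 3.
The maximum is 6, held uniquely by aloe.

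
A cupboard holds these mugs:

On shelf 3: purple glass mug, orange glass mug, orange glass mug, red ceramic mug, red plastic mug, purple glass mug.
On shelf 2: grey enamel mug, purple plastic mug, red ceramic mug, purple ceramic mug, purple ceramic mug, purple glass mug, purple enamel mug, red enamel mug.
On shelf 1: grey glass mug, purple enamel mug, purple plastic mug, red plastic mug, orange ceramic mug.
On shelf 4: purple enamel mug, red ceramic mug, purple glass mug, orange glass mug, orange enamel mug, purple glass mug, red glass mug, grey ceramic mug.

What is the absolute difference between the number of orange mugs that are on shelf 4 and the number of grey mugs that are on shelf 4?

orange mugs on shelf 4: 2. grey mugs on shelf 4: 1.
|2 − 1| = 2 − 1 = 1.

1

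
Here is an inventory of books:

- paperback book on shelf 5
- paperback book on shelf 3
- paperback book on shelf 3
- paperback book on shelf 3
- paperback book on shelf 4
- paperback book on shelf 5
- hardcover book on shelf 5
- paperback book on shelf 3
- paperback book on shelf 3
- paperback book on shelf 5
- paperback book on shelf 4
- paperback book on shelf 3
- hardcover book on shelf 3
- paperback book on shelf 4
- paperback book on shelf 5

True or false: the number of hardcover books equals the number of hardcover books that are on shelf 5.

False

There are 2 hardcover books.
There is 1 hardcover book on shelf 5.
The claim requires 2 = 1, which does not hold.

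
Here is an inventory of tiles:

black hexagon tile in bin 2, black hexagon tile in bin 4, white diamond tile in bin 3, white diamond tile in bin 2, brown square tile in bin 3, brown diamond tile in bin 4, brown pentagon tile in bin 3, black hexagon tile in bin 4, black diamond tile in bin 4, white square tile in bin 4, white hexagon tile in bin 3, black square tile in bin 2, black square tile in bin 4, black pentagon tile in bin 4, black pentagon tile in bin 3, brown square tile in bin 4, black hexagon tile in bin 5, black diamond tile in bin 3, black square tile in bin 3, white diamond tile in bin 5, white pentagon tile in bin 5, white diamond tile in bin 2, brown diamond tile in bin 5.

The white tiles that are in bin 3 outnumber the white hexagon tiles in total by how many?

1

white tiles in bin 3: 2.
white hexagon tiles: 1.
2 − 1 = 1.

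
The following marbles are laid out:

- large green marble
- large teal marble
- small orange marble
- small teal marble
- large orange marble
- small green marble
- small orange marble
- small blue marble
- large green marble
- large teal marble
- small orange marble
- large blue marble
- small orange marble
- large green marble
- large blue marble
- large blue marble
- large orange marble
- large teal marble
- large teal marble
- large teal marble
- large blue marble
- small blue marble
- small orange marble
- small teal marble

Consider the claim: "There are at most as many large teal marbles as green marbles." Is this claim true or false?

There are 5 large teal marbles.
There are 4 green marbles.
The claim requires 5 ≤ 4, which does not hold.

False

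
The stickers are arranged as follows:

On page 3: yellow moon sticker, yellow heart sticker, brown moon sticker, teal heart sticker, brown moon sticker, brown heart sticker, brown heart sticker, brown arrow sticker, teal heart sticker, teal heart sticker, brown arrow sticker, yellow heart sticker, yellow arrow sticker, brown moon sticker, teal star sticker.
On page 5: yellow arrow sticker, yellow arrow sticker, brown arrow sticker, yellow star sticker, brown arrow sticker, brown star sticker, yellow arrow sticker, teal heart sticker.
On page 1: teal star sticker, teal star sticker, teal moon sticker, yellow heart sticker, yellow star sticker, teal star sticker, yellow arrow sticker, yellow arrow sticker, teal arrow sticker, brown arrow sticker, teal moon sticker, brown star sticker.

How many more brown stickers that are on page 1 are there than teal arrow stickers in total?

1

brown stickers on page 1: 2.
teal arrow stickers: 1.
2 − 1 = 1.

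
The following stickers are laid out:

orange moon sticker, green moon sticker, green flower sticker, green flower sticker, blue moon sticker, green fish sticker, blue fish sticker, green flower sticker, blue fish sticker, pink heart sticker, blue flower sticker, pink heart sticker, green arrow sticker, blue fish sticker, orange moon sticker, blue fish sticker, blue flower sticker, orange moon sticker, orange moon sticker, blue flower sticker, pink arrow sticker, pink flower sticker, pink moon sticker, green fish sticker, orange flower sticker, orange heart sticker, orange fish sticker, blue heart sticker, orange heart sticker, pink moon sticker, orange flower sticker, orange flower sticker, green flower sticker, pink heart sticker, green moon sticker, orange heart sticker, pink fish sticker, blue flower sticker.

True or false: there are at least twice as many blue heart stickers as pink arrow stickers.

|blue heart stickers| = 1.
|pink arrow stickers| = 1.
The claim requires 1 ≥ 2 × 1 = 2, which does not hold.

False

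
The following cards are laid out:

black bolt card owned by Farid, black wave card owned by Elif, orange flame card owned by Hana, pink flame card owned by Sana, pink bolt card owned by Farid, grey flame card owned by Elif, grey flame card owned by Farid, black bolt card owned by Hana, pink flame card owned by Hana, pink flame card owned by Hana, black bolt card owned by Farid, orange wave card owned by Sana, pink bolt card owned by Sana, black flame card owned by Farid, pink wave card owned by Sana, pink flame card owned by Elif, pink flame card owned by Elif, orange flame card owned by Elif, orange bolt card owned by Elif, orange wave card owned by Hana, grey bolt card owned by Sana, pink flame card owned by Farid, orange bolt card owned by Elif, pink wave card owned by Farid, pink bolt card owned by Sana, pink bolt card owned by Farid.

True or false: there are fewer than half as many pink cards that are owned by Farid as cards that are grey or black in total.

Count of pink cards owned by Farid: 4.
There are 8 cards that are grey or black.
The claim requires 2 × 4 = 8 < 8, which does not hold.

False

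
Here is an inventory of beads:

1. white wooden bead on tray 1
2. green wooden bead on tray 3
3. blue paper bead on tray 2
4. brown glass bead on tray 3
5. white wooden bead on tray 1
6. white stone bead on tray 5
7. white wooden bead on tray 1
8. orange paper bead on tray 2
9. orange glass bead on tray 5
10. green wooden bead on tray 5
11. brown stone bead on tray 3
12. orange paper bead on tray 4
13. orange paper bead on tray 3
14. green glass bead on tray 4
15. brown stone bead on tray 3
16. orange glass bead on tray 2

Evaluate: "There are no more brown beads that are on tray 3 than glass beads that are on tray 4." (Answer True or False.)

False

|brown beads on tray 3| = 3.
|glass beads on tray 4| = 1.
The claim requires 3 ≤ 1, which does not hold.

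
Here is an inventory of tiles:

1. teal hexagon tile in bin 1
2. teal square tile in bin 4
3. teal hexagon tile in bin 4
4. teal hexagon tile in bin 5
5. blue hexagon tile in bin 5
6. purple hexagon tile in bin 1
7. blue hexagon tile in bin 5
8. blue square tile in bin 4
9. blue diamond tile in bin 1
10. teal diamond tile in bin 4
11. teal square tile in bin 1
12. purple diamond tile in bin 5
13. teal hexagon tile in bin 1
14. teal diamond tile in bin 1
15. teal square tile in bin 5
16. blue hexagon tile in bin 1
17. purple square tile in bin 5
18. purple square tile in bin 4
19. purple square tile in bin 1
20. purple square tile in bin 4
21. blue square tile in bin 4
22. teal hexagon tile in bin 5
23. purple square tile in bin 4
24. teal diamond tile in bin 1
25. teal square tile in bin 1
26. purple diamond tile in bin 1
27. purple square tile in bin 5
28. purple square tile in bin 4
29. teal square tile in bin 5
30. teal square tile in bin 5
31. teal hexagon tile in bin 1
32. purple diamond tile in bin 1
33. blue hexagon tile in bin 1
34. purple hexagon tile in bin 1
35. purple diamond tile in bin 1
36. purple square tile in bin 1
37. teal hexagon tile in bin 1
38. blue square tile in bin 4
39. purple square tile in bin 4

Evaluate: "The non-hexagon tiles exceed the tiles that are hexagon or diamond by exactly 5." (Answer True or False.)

There are 26 non-hexagon tiles.
There are 21 tiles that are hexagon or diamond.
The claim requires 26 − 21 (= 5) to equal 5, which holds.

True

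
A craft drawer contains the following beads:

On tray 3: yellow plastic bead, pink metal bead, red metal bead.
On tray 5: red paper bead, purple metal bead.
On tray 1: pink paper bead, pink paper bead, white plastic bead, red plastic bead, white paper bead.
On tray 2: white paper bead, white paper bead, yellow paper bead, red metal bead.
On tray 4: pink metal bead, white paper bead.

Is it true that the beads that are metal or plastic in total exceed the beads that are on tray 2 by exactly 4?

beads that are metal or plastic: 8.
beads on tray 2: 4.
The claim requires 8 − 4 (= 4) to equal 4, which holds.

True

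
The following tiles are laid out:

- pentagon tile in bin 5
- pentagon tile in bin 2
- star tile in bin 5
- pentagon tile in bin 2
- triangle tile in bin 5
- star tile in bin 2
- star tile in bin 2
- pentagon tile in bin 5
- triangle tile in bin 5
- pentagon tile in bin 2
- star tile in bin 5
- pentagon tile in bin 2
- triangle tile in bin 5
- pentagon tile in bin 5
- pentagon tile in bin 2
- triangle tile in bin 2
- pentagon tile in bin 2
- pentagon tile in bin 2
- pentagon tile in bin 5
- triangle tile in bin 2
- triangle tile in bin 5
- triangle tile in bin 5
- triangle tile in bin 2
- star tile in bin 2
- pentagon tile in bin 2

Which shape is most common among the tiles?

pentagon

Counts by shape: pentagon 12, triangle 8, star 5.
The maximum is 12, held uniquely by pentagon.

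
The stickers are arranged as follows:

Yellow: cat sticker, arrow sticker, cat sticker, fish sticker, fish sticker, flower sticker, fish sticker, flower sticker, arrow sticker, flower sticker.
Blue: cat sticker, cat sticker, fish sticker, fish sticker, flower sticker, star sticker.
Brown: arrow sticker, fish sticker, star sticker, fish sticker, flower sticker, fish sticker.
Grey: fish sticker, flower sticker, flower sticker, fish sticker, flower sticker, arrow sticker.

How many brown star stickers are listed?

1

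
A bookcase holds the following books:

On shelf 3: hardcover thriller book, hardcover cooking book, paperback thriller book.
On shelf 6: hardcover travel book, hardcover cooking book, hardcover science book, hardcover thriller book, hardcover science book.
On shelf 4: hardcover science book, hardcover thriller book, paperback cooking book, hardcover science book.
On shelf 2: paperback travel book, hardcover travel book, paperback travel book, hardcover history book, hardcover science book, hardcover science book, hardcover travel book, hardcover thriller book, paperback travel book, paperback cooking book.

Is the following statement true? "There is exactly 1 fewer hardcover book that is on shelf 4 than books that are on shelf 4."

There are 3 hardcover books on shelf 4.
There are 4 books on shelf 4.
The claim requires 4 − 3 (= 1) to equal 1, which holds.

True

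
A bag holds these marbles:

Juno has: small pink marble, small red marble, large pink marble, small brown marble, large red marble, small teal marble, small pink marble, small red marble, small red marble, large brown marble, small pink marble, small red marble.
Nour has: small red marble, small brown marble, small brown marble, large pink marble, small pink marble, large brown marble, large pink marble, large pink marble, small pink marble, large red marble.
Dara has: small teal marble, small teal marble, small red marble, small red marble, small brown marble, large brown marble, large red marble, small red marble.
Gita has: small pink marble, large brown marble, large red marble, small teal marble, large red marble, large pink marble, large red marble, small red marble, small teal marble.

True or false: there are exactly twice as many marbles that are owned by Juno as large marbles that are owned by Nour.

False

marbles owned by Juno: 12.
large marbles owned by Nour: 5.
The claim requires 12 = 2 × 5 = 10, which does not hold.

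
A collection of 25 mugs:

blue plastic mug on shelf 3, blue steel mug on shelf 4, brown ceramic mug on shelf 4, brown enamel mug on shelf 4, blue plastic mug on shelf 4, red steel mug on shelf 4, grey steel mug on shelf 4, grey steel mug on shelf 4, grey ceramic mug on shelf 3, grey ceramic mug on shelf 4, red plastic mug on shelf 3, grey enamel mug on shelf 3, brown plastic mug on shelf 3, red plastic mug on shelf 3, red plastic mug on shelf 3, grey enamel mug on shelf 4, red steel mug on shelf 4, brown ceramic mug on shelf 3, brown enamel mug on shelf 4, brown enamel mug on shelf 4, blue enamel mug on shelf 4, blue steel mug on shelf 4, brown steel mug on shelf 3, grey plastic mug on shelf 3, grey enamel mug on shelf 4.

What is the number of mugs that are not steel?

Total mugs: 25; with the excluded value: 7; remaining 25 − 7 = 18.

18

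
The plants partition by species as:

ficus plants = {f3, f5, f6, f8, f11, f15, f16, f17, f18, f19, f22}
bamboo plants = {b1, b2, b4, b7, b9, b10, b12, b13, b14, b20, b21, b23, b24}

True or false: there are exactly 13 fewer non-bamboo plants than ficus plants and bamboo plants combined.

non-bamboo plants: 11.
ficus plants: 11; bamboo plants: 13; combined: 11 + 13 = 24.
The claim requires 24 − 11 (= 13) to equal 13, which holds.

True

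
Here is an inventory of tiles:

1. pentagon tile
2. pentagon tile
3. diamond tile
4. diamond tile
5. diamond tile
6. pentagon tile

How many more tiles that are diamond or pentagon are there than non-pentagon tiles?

tiles that are diamond or pentagon: 6.
non-pentagon tiles: 3.
6 − 3 = 3.

3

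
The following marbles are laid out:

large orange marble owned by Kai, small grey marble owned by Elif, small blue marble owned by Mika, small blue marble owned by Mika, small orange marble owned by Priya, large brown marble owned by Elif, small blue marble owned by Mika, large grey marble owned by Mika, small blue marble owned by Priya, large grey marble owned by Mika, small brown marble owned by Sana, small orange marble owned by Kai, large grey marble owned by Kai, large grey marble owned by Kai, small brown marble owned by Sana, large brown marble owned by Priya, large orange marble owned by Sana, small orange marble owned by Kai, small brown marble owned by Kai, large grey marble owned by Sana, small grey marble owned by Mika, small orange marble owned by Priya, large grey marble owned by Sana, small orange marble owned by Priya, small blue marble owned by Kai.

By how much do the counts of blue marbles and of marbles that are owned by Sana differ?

0

blue marbles: 5. marbles owned by Sana: 5.
|5 − 5| = 5 − 5 = 0.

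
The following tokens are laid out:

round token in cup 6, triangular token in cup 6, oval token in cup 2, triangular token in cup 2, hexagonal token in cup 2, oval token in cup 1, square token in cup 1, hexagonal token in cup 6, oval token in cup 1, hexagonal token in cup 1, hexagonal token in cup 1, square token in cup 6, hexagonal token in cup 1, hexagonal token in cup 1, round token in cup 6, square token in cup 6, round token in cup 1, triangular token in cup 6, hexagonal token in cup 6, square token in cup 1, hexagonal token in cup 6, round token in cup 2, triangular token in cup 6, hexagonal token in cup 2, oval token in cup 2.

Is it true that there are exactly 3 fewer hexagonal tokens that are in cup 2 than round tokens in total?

There are 2 hexagonal tokens in cup 2.
There are 4 round tokens.
The claim requires 4 − 2 (= 2) to equal 3, which does not hold.

False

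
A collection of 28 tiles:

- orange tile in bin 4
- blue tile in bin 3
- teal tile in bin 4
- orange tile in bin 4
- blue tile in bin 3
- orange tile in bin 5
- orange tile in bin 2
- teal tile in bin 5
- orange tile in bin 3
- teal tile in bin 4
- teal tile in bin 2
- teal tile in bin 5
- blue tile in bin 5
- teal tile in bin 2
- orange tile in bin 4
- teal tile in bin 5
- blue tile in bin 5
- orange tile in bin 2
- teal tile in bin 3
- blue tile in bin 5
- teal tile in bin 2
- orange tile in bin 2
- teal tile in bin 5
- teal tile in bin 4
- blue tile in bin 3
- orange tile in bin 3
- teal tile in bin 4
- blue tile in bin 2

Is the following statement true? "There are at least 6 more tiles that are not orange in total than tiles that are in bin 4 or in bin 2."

False

There are 19 tiles that are not orange.
There are 14 tiles in bin 4 or in bin 2.
The claim requires 19 − 14 = 5 ≥ 6, which does not hold.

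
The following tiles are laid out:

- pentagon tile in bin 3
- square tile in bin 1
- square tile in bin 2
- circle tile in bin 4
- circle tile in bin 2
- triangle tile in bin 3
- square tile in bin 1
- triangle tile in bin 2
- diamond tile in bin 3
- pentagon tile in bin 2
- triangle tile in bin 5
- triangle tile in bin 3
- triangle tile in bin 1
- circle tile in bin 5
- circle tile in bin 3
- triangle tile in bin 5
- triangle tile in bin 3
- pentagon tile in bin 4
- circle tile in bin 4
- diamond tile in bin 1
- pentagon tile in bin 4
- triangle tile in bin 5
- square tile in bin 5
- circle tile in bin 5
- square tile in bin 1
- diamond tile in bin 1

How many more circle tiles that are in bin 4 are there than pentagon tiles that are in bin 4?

0

circle tiles in bin 4: 2.
pentagon tiles in bin 4: 2.
2 − 2 = 0.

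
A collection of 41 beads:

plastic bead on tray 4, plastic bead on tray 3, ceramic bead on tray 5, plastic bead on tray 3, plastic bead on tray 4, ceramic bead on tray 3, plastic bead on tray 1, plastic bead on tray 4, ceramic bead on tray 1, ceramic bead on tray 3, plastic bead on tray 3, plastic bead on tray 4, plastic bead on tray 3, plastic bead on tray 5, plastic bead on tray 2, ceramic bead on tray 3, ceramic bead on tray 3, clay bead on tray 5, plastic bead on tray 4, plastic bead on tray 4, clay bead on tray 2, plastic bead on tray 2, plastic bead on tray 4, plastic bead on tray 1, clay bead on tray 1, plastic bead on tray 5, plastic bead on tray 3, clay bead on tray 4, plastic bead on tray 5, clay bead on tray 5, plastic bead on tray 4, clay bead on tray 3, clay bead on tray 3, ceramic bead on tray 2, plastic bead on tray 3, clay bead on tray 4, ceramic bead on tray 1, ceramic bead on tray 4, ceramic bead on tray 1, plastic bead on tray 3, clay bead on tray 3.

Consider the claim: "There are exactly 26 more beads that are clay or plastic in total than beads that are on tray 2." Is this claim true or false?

False

beads that are clay or plastic: 31.
beads on tray 2: 4.
The claim requires 31 − 4 (= 27) to equal 26, which does not hold.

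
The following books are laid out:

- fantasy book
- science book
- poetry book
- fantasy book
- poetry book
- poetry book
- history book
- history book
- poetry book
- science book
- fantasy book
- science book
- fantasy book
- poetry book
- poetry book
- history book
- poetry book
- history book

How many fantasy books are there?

4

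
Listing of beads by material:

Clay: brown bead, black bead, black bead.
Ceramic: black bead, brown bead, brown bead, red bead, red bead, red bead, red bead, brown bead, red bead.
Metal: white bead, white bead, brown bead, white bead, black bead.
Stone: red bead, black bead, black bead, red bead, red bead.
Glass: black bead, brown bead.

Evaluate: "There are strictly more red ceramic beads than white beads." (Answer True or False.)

True

red ceramic beads: 5.
white beads: 3.
The claim requires 5 > 3, which holds.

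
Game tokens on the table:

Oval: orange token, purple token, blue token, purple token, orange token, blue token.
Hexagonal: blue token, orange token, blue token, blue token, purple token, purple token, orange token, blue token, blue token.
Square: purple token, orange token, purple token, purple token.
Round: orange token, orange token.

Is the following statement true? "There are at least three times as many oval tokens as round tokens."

True

There are 6 oval tokens.
There are 2 round tokens.
The claim requires 6 ≥ 3 × 2 = 6, which holds.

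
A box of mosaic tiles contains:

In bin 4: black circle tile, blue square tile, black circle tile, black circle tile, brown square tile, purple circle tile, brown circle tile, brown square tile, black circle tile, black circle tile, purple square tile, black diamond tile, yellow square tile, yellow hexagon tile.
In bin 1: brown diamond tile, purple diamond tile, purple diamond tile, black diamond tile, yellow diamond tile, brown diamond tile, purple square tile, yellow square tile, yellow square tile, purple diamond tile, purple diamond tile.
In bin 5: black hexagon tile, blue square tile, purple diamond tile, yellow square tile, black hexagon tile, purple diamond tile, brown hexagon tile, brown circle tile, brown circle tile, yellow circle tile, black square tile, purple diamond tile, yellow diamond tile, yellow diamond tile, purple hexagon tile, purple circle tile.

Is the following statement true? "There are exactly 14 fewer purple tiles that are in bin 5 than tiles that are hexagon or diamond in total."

|purple tiles in bin 5| = 5.
|tiles that are hexagon or diamond| = 19.
The claim requires 19 − 5 (= 14) to equal 14, which holds.

True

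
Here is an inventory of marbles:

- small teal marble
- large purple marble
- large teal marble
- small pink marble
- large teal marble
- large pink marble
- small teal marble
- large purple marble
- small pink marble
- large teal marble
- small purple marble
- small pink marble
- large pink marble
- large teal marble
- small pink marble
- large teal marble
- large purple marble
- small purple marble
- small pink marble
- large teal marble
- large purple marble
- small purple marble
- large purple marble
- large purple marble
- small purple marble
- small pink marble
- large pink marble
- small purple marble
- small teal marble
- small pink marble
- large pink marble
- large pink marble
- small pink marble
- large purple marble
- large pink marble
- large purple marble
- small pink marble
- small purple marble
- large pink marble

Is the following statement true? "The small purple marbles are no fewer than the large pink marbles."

False

There are 6 small purple marbles.
There are 7 large pink marbles.
The claim requires 6 ≥ 7, which does not hold.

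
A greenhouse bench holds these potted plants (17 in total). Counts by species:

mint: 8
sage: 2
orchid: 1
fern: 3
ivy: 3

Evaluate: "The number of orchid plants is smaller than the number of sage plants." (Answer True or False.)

True

orchid plants: 1.
sage plants: 2.
The claim requires 1 < 2, which holds.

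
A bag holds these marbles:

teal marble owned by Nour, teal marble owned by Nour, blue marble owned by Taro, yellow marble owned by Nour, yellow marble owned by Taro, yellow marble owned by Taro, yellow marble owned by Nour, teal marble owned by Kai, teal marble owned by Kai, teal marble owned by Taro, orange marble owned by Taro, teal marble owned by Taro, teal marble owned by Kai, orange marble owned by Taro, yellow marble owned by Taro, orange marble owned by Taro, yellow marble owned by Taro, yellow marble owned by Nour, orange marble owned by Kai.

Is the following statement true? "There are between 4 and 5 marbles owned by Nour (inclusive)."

True

marbles owned by Nour: 5.
The claim requires 4 ≤ 5 ≤ 5, which holds.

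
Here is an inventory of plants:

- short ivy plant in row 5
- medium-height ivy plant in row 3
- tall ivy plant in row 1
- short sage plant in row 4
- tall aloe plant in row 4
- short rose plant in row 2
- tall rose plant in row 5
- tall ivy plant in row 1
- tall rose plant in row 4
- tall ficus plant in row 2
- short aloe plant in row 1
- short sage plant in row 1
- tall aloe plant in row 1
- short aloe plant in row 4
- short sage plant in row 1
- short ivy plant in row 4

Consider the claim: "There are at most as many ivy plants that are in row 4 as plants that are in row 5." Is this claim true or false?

ivy plants in row 4: 1.
plants in row 5: 2.
The claim requires 1 ≤ 2, which holds.

True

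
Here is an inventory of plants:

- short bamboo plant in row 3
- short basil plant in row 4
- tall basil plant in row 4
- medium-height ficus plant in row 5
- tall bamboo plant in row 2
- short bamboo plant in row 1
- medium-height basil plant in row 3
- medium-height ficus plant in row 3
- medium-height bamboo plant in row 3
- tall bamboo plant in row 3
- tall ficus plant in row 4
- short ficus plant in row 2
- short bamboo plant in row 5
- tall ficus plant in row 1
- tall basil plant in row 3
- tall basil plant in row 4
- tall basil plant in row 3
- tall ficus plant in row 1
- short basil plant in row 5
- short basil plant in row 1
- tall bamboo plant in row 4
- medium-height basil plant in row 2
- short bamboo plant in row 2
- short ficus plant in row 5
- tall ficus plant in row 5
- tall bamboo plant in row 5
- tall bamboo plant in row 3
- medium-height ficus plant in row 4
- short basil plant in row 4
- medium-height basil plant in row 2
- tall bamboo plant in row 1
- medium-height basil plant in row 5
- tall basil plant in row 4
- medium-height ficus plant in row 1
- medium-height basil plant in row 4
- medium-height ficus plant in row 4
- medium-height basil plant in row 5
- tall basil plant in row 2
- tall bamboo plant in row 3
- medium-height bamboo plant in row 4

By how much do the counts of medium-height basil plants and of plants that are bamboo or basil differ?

23

medium-height basil plants: 6. plants that are bamboo or basil: 29.
|6 − 29| = 29 − 6 = 23.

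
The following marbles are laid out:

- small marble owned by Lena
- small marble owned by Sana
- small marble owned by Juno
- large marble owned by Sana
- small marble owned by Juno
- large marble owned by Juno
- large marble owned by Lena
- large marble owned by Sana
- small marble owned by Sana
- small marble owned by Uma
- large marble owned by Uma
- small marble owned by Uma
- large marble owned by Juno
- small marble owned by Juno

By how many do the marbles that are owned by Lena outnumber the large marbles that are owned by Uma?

marbles owned by Lena: 2.
large marbles owned by Uma: 1.
2 − 1 = 1.

1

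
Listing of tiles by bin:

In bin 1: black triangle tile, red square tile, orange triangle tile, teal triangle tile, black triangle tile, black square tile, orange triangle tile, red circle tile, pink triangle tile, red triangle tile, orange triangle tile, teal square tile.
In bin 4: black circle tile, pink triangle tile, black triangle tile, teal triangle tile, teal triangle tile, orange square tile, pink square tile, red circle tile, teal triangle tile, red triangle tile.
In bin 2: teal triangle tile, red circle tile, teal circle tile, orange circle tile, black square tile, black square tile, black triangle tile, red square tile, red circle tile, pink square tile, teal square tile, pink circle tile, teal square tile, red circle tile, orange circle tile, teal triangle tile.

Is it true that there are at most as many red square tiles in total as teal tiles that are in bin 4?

There are 2 red square tiles.
There are 3 teal tiles in bin 4.
The claim requires 2 ≤ 3, which holds.

True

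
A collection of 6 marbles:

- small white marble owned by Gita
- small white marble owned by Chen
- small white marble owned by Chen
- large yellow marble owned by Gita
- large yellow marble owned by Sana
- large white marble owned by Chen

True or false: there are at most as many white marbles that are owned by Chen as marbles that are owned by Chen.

True

|white marbles owned by Chen| = 3.
|marbles owned by Chen| = 3.
The claim requires 3 ≤ 3, which holds.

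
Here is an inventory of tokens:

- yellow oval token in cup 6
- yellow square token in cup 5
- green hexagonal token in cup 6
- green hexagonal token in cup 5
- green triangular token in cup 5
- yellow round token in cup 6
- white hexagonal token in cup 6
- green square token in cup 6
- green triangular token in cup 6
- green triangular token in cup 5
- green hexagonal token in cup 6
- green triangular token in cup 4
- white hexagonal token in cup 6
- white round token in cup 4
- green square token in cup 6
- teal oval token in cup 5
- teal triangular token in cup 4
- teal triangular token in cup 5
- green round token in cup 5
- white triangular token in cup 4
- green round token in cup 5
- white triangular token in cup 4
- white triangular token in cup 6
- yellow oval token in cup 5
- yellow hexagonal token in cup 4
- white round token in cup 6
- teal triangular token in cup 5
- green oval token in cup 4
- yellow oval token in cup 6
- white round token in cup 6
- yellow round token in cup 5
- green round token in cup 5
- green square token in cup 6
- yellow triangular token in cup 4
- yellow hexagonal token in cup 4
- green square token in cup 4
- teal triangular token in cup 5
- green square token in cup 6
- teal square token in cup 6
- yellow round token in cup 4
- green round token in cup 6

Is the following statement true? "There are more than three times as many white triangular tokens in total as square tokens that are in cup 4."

|white triangular tokens| = 3.
|square tokens in cup 4| = 1.
The claim requires 3 > 3 × 1 = 3, which does not hold.

False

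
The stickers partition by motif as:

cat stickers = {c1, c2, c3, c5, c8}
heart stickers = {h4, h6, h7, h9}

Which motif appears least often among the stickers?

Counts by motif: cat 5, heart 4.
The minimum is 4, held uniquely by heart.

heart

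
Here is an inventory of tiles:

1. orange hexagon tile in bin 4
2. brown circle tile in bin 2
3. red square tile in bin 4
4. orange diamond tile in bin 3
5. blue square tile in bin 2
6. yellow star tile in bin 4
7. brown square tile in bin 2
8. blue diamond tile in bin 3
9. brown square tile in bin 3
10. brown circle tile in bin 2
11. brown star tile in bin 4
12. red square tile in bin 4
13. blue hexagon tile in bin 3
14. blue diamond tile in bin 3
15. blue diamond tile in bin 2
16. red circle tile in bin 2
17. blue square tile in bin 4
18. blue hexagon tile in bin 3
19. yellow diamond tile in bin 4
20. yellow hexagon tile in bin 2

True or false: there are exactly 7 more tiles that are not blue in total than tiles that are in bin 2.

|tiles that are not blue| = 13.
|tiles in bin 2| = 7.
The claim requires 13 − 7 (= 6) to equal 7, which does not hold.

False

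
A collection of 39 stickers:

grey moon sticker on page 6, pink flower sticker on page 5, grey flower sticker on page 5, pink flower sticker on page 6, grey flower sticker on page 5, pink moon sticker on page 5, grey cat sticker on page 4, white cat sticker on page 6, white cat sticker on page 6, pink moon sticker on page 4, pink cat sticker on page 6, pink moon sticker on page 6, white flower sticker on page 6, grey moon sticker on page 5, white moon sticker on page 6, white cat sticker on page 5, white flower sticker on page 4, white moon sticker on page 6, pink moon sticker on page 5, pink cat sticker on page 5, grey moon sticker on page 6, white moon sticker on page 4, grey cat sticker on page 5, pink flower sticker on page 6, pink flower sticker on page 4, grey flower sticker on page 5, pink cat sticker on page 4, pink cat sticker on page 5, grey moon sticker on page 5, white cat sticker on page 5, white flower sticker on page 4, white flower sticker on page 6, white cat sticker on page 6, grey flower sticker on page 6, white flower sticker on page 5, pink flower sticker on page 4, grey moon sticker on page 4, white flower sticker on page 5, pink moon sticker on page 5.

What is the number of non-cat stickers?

Total stickers: 39; with the excluded value: 11; remaining 39 − 11 = 28.

28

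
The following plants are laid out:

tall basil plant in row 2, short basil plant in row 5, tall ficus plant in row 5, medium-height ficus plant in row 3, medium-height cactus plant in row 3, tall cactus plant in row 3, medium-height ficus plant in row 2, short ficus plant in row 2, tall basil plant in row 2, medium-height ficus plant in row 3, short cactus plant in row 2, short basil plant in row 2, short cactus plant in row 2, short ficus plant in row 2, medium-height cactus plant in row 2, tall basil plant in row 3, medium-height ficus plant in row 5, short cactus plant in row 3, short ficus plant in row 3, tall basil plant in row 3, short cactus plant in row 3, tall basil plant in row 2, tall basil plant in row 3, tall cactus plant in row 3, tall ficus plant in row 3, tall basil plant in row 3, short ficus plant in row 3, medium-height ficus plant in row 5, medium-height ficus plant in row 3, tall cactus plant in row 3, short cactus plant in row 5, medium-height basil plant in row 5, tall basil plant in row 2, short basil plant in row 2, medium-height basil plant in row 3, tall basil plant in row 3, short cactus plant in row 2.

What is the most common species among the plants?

basil

Counts by species: basil 14, ficus 12, cactus 11.
The maximum is 14, held uniquely by basil.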